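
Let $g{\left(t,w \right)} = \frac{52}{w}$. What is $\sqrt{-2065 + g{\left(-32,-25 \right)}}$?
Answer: $\frac{i \sqrt{51677}}{5} \approx 45.465 i$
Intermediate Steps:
$\sqrt{-2065 + g{\left(-32,-25 \right)}} = \sqrt{-2065 + \frac{52}{-25}} = \sqrt{-2065 + 52 \left(- \frac{1}{25}\right)} = \sqrt{-2065 - \frac{52}{25}} = \sqrt{- \frac{51677}{25}} = \frac{i \sqrt{51677}}{5}$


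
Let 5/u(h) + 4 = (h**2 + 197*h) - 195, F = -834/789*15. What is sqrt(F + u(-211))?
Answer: I*sqrt(332924140591)/144913 ≈ 3.9817*I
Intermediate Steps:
F = -4170/263 (F = -834*1/789*15 = -278/263*15 = -4170/263 ≈ -15.856)
u(h) = 5/(-199 + h**2 + 197*h) (u(h) = 5/(-4 + ((h**2 + 197*h) - 195)) = 5/(-4 + (-195 + h**2 + 197*h)) = 5/(-199 + h**2 + 197*h))
sqrt(F + u(-211)) = sqrt(-4170/263 + 5/(-199 + (-211)**2 + 197*(-211))) = sqrt(-4170/263 + 5/(-199 + 44521 - 41567)) = sqrt(-4170/263 + 5/2755) = sqrt(-4170/263 + 5*(1/2755)) = sqrt(-4170/263 + 1/551) = sqrt(-2297407/144913) = I*sqrt(332924140591)/144913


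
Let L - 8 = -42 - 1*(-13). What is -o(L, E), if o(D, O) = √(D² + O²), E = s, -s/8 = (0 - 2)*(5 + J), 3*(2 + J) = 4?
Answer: -√47233/3 ≈ -72.444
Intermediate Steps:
J = -⅔ (J = -2 + (⅓)*4 = -2 + 4/3 = -⅔ ≈ -0.66667)
s = 208/3 (s = -8*(0 - 2)*(5 - ⅔) = -(-16)*13/3 = -8*(-26/3) = 208/3 ≈ 69.333)
E = 208/3 ≈ 69.333
L = -21 (L = 8 + (-42 - 1*(-13)) = 8 + (-42 + 13) = 8 - 29 = -21)
-o(L, E) = -√((-21)² + (208/3)²) = -√(441 + 43264/9) = -√(47233/9) = -√47233/3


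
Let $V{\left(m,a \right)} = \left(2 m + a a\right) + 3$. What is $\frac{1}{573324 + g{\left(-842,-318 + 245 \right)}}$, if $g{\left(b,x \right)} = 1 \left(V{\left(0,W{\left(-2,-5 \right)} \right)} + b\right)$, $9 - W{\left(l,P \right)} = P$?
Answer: $\frac{1}{572681} \approx 1.7462 \cdot 10^{-6}$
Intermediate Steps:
$W{\left(l,P \right)} = 9 - P$
$V{\left(m,a \right)} = 3 + a^{2} + 2 m$ ($V{\left(m,a \right)} = \left(2 m + a^{2}\right) + 3 = \left(a^{2} + 2 m\right) + 3 = 3 + a^{2} + 2 m$)
$g{\left(b,x \right)} = 199 + b$ ($g{\left(b,x \right)} = 1 \left(\left(3 + \left(9 - -5\right)^{2} + 2 \cdot 0\right) + b\right) = 1 \left(\left(3 + \left(9 + 5\right)^{2} + 0\right) + b\right) = 1 \left(\left(3 + 14^{2} + 0\right) + b\right) = 1 \left(\left(3 + 196 + 0\right) + b\right) = 1 \left(199 + b\right) = 199 + b$)
$\frac{1}{573324 + g{\left(-842,-318 + 245 \right)}} = \frac{1}{573324 + \left(199 - 842\right)} = \frac{1}{573324 - 643} = \frac{1}{572681}$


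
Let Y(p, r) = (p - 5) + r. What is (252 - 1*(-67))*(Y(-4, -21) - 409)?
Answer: -140041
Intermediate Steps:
Y(p, r) = -5 + p + r (Y(p, r) = (-5 + p) + r = -5 + p + r)
(252 - 1*(-67))*(Y(-4, -21) - 409) = (252 - 1*(-67))*((-5 - 4 - 21) - 409) = (252 + 67)*(-30 - 409) = 319*(-439) = -140041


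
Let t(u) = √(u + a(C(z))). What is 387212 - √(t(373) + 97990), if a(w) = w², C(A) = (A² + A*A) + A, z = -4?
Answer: 387212 - √(97990 + √1157) ≈ 3.8690e+5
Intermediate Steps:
C(A) = A + 2*A² (C(A) = (A² + A²) + A = 2*A² + A = A + 2*A²)
t(u) = √(784 + u) (t(u) = √(u + (-4*(1 + 2*(-4)))²) = √(u + (-4*(1 - 8))²) = √(u + (-4*(-7))²) = √(u + 28²) = √(u + 784) = √(784 + u))
387212 - √(t(373) + 97990) = 387212 - √(√(784 + 373) + 97990) = 387212 - √(√1157 + 97990) = 387212 - √(97990 + √1157)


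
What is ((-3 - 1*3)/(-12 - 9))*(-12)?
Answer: -24/7 ≈ -3.4286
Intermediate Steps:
((-3 - 1*3)/(-12 - 9))*(-12) = ((-3 - 3)/(-21))*(-12) = -6*(-1/21)*(-12) = (2/7)*(-12) = -24/7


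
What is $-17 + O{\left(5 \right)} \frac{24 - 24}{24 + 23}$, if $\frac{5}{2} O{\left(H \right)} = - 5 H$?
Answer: $-17$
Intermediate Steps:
$O{\left(H \right)} = - 2 H$ ($O{\left(H \right)} = \frac{2 \left(- 5 H\right)}{5} = - 2 H$)
$-17 + O{\left(5 \right)} \frac{24 - 24}{24 + 23} = -17 + \left(-2\right) 5 \frac{24 - 24}{24 + 23} = -17 - 10 \cdot \frac{0}{47} = -17 - 10 \cdot 0 \cdot \frac{1}{47} = -17 - 0 = -17 + 0 = -17$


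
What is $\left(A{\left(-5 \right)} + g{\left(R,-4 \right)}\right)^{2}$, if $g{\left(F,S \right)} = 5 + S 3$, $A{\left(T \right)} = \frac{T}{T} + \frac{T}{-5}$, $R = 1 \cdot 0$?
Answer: $25$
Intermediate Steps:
$R = 0$
$A{\left(T \right)} = 1 - \frac{T}{5}$ ($A{\left(T \right)} = 1 + T \left(- \frac{1}{5}\right) = 1 - \frac{T}{5}$)
$g{\left(F,S \right)} = 5 + 3 S$
$\left(A{\left(-5 \right)} + g{\left(R,-4 \right)}\right)^{2} = \left(\left(1 - -1\right) + \left(5 + 3 \left(-4\right)\right)\right)^{2} = \left(\left(1 + 1\right) + \left(5 - 12\right)\right)^{2} = \left(2 - 7\right)^{2} = \left(-5\right)^{2} = 25$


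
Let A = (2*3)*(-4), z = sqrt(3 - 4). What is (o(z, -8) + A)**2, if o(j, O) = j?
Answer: (24 - I)**2 ≈ 575.0 - 48.0*I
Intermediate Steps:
z = I (z = sqrt(-1) = I ≈ 1.0*I)
A = -24 (A = 6*(-4) = -24)
(o(z, -8) + A)**2 = (I - 24)**2 = (-24 + I)**2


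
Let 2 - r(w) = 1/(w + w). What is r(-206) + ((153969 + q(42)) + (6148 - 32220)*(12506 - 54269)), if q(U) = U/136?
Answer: 1906837086702/1751 ≈ 1.0890e+9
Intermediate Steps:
q(U) = U/136 (q(U) = U*(1/136) = U/136)
r(w) = 2 - 1/(2*w) (r(w) = 2 - 1/(w + w) = 2 - 1/(2*w))
r(-206) + ((153969 + q(42)) + (6148 - 32220)*(12506 - 54269)) = (2 - ½/(-206)) + ((153969 + (1/136)*42) + (6148 - 32220)*(12506 - 54269)) = (2 - ½*(-1/206)) + ((153969 + 21/68) - 26072*(-41763)) = (2 + 1/412) + (10469913/68 + 1088844936) = 825/412 + 74051925561/68 = 1906837086702/1751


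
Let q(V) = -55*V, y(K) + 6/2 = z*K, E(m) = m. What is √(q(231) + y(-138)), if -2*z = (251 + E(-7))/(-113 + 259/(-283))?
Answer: I*√41237286654/1791 ≈ 113.38*I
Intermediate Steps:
z = 17263/16119 (z = -(251 - 7)/(2*(-113 + 259/(-283))) = -122/(-113 + 259*(-1/283)) = -122/(-113 - 259/283) = -122/(-32238/283) = -122*(-283)/32238 = -½*(-34526/16119) = 17263/16119 ≈ 1.0710)
y(K) = -3 + 17263*K/16119
√(q(231) + y(-138)) = √(-55*231 + (-3 + (17263/16119)*(-138))) = √(-12705 + (-3 - 794098/5373)) = √(-12705 - 810217/5373) = √(-69074182/5373) = I*√41237286654/1791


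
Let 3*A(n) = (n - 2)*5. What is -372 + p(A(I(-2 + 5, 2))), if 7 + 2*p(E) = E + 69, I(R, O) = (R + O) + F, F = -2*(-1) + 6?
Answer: -1991/6 ≈ -331.83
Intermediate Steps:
F = 8 (F = 2 + 6 = 8)
I(R, O) = 8 + O + R (I(R, O) = (R + O) + 8 = (O + R) + 8 = 8 + O + R)
A(n) = -10/3 + 5*n/3 (A(n) = ((n - 2)*5)/3 = ((-2 + n)*5)/3 = (-10 + 5*n)/3 = -10/3 + 5*n/3)
p(E) = 31 + E/2 (p(E) = -7/2 + (E + 69)/2 = -7/2 + (69 + E)/2 = -7/2 + (69/2 + E/2) = 31 + E/2)
-372 + p(A(I(-2 + 5, 2))) = -372 + (31 + (-10/3 + 5*(8 + 2 + (-2 + 5))/3)/2) = -372 + (31 + (-10/3 + 5*(8 + 2 + 3)/3)/2) = -372 + (31 + (-10/3 + (5/3)*13)/2) = -372 + (31 + (-10/3 + 65/3)/2) = -372 + (31 + (½)*(55/3)) = -372 + (31 + 55/6) = -372 + 241/6 = -1991/6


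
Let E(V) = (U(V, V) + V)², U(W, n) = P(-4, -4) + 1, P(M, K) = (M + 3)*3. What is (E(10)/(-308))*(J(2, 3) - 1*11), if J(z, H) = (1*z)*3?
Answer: 80/77 ≈ 1.0390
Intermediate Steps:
P(M, K) = 9 + 3*M (P(M, K) = (3 + M)*3 = 9 + 3*M)
U(W, n) = -2 (U(W, n) = (9 + 3*(-4)) + 1 = (9 - 12) + 1 = -3 + 1 = -2)
J(z, H) = 3*z (J(z, H) = z*3 = 3*z)
E(V) = (-2 + V)²
(E(10)/(-308))*(J(2, 3) - 1*11) = ((-2 + 10)²/(-308))*(3*2 - 1*11) = (8²*(-1/308))*(6 - 11) = (64*(-1/308))*(-5) = -16/77*(-5) = 80/77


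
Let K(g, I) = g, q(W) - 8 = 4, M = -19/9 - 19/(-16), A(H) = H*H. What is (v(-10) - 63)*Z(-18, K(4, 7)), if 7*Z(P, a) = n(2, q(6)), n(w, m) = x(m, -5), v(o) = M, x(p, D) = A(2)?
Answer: -1315/36 ≈ -36.528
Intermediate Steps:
A(H) = H**2
M = -133/144 (M = -19*1/9 - 19*(-1/16) = -19/9 + 19/16 = -133/144 ≈ -0.92361)
x(p, D) = 4 (x(p, D) = 2**2 = 4)
q(W) = 12 (q(W) = 8 + 4 = 12)
v(o) = -133/144
n(w, m) = 4
Z(P, a) = 4/7 (Z(P, a) = (1/7)*4 = 4/7)
(v(-10) - 63)*Z(-18, K(4, 7)) = (-133/144 - 63)*(4/7) = -9205/144*4/7 = -1315/36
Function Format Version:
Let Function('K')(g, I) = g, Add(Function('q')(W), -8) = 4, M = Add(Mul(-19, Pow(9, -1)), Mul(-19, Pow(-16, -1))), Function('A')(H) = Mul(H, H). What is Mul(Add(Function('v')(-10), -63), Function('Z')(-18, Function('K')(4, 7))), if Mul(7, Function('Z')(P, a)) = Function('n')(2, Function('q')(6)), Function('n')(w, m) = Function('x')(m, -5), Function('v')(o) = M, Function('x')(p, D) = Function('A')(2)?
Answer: Rational(-1315, 36) ≈ -36.528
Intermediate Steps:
Function('A')(H) = Pow(H, 2)
M = Rational(-133, 144) (M = Add(Mul(-19, Rational(1, 9)), Mul(-19, Rational(-1, 16))) = Add(Rational(-19, 9), Rational(19, 16)) = Rational(-133, 144) ≈ -0.92361)
Function('x')(p, D) = 4 (Function('x')(p, D) = Pow(2, 2) = 4)
Function('q')(W) = 12 (Function('q')(W) = Add(8, 4) = 12)
Function('v')(o) = Rational(-133, 144)
Function('n')(w, m) = 4
Function('Z')(P, a) = Rational(4, 7) (Function('Z')(P, a) = Mul(Rational(1, 7), 4) = Rational(4, 7))
Mul(Add(Function('v')(-10), -63), Function('Z')(-18, Function('K')(4, 7))) = Mul(Add(Rational(-133, 144), -63), Rational(4, 7)) = Mul(Rational(-9205, 144), Rational(4, 7)) = Rational(-1315, 36)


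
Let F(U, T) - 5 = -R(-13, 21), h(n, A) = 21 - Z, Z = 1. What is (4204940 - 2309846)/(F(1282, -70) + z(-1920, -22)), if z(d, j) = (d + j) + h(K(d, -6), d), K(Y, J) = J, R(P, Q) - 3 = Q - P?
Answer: -947547/977 ≈ -969.85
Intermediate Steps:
R(P, Q) = 3 + Q - P (R(P, Q) = 3 + (Q - P) = 3 + Q - P)
h(n, A) = 20 (h(n, A) = 21 - 1*1 = 21 - 1 = 20)
F(U, T) = -32 (F(U, T) = 5 - (3 + 21 - 1*(-13)) = 5 - (3 + 21 + 13) = 5 - 1*37 = 5 - 37 = -32)
z(d, j) = 20 + d + j (z(d, j) = (d + j) + 20 = 20 + d + j)
(4204940 - 2309846)/(F(1282, -70) + z(-1920, -22)) = (4204940 - 2309846)/(-32 + (20 - 1920 - 22)) = 1895094/(-32 - 1922) = 1895094/(-1954) = 1895094*(-1/1954) = -947547/977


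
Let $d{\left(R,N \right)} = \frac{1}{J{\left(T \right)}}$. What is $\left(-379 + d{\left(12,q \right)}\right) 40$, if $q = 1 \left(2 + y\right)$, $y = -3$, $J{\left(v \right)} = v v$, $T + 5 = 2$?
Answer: $- \frac{136400}{9} \approx -15156.0$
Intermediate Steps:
$T = -3$ ($T = -5 + 2 = -3$)
$J{\left(v \right)} = v^{2}$
$q = -1$ ($q = 1 \left(2 - 3\right) = 1 \left(-1\right) = -1$)
$d{\left(R,N \right)} = \frac{1}{9}$ ($d{\left(R,N \right)} = \frac{1}{\left(-3\right)^{2}} = \frac{1}{9}$)
$\left(-379 + d{\left(12,q \right)}\right) 40 = \left(-379 + \frac{1}{9}\right) 40 = \left(- \frac{3410}{9}\right) 40 = - \frac{136400}{9}$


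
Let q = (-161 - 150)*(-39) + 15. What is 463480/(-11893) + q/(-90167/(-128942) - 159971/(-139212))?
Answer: 1521342863582152/232940686517 ≈ 6531.0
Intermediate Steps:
q = 12144 (q = -311*(-39) + 15 = 12129 + 15 = 12144)
463480/(-11893) + q/(-90167/(-128942) - 159971/(-139212)) = 463480/(-11893) + 12144/(-90167/(-128942) - 159971/(-139212)) = 463480*(-1/11893) + 12144/(-90167*(-1/128942) - 159971*(-1/139212)) = -463480/11893 + 12144/(8197/11722 + 159971/139212) = -463480/11893 + 12144/(1508150413/815921532) = -463480/11893 + 12144*(815921532/1508150413) = -463480/11893 + 900777371328/137104583 = 1521342863582152/232940686517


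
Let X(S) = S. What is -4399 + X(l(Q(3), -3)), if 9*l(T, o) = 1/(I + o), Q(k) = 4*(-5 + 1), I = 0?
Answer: -118774/27 ≈ -4399.0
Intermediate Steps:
Q(k) = -16 (Q(k) = 4*(-4) = -16)
l(T, o) = 1/(9*o) (l(T, o) = 1/(9*(0 + o)) = 1/(9*o))
-4399 + X(l(Q(3), -3)) = -4399 + (⅑)/(-3) = -4399 + (⅑)*(-⅓) = -4399 - 1/27 = -118774/27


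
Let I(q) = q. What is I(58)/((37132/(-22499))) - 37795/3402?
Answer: -730352078/15790383 ≈ -46.253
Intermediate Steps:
I(58)/((37132/(-22499))) - 37795/3402 = 58/((37132/(-22499))) - 37795/3402 = 58/((37132*(-1/22499))) - 37795*1/3402 = 58/(-37132/22499) - 37795/3402 = 58*(-22499/37132) - 37795/3402 = -652471/18566 - 37795/3402 = -730352078/15790383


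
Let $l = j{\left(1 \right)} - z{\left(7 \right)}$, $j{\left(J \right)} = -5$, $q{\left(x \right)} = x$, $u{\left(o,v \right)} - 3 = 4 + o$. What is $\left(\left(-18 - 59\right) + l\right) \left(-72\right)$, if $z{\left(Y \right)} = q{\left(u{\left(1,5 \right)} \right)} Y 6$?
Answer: $30096$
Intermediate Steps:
$u{\left(o,v \right)} = 7 + o$ ($u{\left(o,v \right)} = 3 + \left(4 + o\right) = 7 + o$)
$z{\left(Y \right)} = 48 Y$ ($z{\left(Y \right)} = \left(7 + 1\right) Y 6 = 8 Y 6 = 48 Y$)
$l = -341$ ($l = -5 - 48 \cdot 7 = -5 - 336 = -341$)
$\left(\left(-18 - 59\right) + l\right) \left(-72\right) = \left(\left(-18 - 59\right) - 341\right) \left(-72\right) = \left(-77 - 341\right) \left(-72\right) = \left(-418\right) \left(-72\right) = 30096$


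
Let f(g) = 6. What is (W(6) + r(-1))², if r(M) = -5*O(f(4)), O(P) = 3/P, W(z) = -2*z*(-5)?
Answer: 13225/4 ≈ 3306.3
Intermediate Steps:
W(z) = 10*z
r(M) = -5/2 (r(M) = -15/6 = -5*½ = -5/2)
(W(6) + r(-1))² = (10*6 - 5/2)² = (60 - 5/2)² = (115/2)² = 13225/4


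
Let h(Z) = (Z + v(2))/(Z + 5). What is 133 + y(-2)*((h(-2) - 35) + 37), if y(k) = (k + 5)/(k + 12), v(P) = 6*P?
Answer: 673/5 ≈ 134.60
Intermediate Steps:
y(k) = (5 + k)/(12 + k)
h(Z) = (12 + Z)/(5 + Z) (h(Z) = (Z + 6*2)/(Z + 5) = (Z + 12)/(5 + Z) = (12 + Z)/(5 + Z))
133 + y(-2)*((h(-2) - 35) + 37) = 133 + ((5 - 2)/(12 - 2))*(((12 - 2)/(5 - 2) - 35) + 37) = 133 + (3/10)*((10/3 - 35) + 37) = 133 + ((1/10)*3)*(((1/3)*10 - 35) + 37) = 133 + 3*((10/3 - 35) + 37)/10 = 133 + 3*(-95/3 + 37)/10 = 133 + (3/10)*(16/3) = 133 + 8/5 = 673/5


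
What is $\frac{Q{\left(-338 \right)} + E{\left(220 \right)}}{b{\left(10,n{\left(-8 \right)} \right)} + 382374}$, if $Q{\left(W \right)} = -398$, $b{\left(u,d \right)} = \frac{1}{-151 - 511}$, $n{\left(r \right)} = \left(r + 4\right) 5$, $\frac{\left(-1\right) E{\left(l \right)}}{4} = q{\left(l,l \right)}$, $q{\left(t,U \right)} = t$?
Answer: $- \frac{846036}{253131587} \approx -0.0033423$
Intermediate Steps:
$E{\left(l \right)} = - 4 l$
$n{\left(r \right)} = 20 + 5 r$ ($n{\left(r \right)} = \left(4 + r\right) 5 = 20 + 5 r$)
$b{\left(u,d \right)} = - \frac{1}{662}$ ($b{\left(u,d \right)} = \frac{1}{-662} = - \frac{1}{662}$)
$\frac{Q{\left(-338 \right)} + E{\left(220 \right)}}{b{\left(10,n{\left(-8 \right)} \right)} + 382374} = \frac{-398 - 880}{- \frac{1}{662} + 382374} = \frac{-398 - 880}{\frac{253131587}{662}} = \left(-1278\right) \frac{662}{253131587} = - \frac{846036}{253131587}$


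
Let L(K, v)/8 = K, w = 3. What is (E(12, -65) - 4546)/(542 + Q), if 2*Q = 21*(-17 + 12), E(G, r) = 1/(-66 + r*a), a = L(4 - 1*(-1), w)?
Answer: -12119637/1305007 ≈ -9.2870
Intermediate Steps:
L(K, v) = 8*K
a = 40 (a = 8*(4 - 1*(-1)) = 8*(4 + 1) = 8*5 = 40)
E(G, r) = 1/(-66 + 40*r) (E(G, r) = 1/(-66 + r*40) = 1/(-66 + 40*r))
Q = -105/2 (Q = (21*(-17 + 12))/2 = (21*(-5))/2 = (1/2)*(-105) = -105/2 ≈ -52.500)
(E(12, -65) - 4546)/(542 + Q) = (1/(2*(-33 + 20*(-65))) - 4546)/(542 - 105/2) = (1/(2*(-33 - 1300)) - 4546)/(979/2) = ((1/2)/(-1333) - 4546)*(2/979) = ((1/2)*(-1/1333) - 4546)*(2/979) = (-1/2666 - 4546)*(2/979) = -12119637/2666*2/979 = -12119637/1305007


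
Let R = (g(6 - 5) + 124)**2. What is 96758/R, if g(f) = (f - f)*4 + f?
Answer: 96758/15625 ≈ 6.1925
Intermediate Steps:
g(f) = f (g(f) = 0*4 + f = 0 + f = f)
R = 15625 (R = ((6 - 5) + 124)**2 = (1 + 124)**2 = 125**2 = 15625)
96758/R = 96758/15625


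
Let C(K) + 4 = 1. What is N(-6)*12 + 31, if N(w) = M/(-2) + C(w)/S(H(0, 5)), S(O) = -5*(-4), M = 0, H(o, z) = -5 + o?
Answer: 146/5 ≈ 29.200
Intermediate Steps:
C(K) = -3 (C(K) = -4 + 1 = -3)
S(O) = 20
N(w) = -3/20 (N(w) = 0/(-2) - 3/20 = 0*(-½) - 3*1/20 = 0 - 3/20 = -3/20)
N(-6)*12 + 31 = -3/20*12 + 31 = -9/5 + 31 = 146/5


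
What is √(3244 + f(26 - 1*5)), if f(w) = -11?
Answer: √3233 ≈ 56.859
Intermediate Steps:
√(3244 + f(26 - 1*5)) = √(3244 - 11) = √3233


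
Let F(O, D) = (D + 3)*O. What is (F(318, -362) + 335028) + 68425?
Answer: 289291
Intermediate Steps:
F(O, D) = O*(3 + D) (F(O, D) = (3 + D)*O = O*(3 + D))
(F(318, -362) + 335028) + 68425 = (318*(3 - 362) + 335028) + 68425 = (318*(-359) + 335028) + 68425 = (-114162 + 335028) + 68425 = 220866 + 68425 = 289291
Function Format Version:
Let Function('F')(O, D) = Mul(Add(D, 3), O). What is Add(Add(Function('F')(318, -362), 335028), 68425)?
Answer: 289291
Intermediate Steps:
Function('F')(O, D) = Mul(O, Add(3, D)) (Function('F')(O, D) = Mul(Add(3, D), O) = Mul(O, Add(3, D)))
Add(Add(Function('F')(318, -362), 335028), 68425) = Add(Add(Mul(318, Add(3, -362)), 335028), 68425) = Add(Add(Mul(318, -359), 335028), 68425) = Add(Add(-114162, 335028), 68425) = Add(220866, 68425) = 289291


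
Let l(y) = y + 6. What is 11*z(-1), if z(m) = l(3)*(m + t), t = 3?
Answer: 198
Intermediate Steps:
l(y) = 6 + y
z(m) = 27 + 9*m (z(m) = (6 + 3)*(m + 3) = 9*(3 + m) = 27 + 9*m)
11*z(-1) = 11*(27 + 9*(-1)) = 11*(27 - 9) = 11*18 = 198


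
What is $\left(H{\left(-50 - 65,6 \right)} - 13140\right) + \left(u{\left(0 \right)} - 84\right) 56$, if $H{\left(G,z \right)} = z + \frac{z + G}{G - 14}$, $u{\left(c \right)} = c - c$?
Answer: $- \frac{2300993}{129} \approx -17837.0$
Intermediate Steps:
$u{\left(c \right)} = 0$
$H{\left(G,z \right)} = z + \frac{G + z}{-14 + G}$
$\left(H{\left(-50 - 65,6 \right)} - 13140\right) + \left(u{\left(0 \right)} - 84\right) 56 = \left(\frac{\left(-50 - 65\right) - 78 + \left(-50 - 65\right) 6}{-14 - 115} - 13140\right) + \left(0 - 84\right) 56 = \left(\frac{-115 - 78 - 690}{-14 - 115} - 13140\right) + \left(0 - 84\right) 56 = \left(\frac{-115 - 78 - 690}{-129} - 13140\right) - 4704 = \left(\left(- \frac{1}{129}\right) \left(-883\right) - 13140\right) - 4704 = \left(\frac{883}{129} - 13140\right) - 4704 = - \frac{1694177}{129} - 4704 = - \frac{2300993}{129}$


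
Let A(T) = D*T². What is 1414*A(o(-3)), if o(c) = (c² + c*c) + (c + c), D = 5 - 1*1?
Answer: 814464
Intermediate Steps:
D = 4 (D = 5 - 1 = 4)
o(c) = 2*c + 2*c² (o(c) = (c² + c²) + 2*c = 2*c² + 2*c = 2*c + 2*c²)
A(T) = 4*T²
1414*A(o(-3)) = 1414*(4*(2*(-3)*(1 - 3))²) = 1414*(4*(2*(-3)*(-2))²) = 1414*(4*12²) = 1414*(4*144) = 1414*576 = 814464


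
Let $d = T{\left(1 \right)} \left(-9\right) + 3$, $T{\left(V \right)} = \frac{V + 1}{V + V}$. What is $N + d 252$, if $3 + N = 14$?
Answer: $-1501$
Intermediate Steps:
$N = 11$ ($N = -3 + 14 = 11$)
$T{\left(V \right)} = \frac{1 + V}{2 V}$
$d = -6$ ($d = \frac{1 + 1}{2 \cdot 1} \left(-9\right) + 3 = \frac{1}{2} \cdot 1 \cdot 2 \left(-9\right) + 3 = 1 \left(-9\right) + 3 = -9 + 3 = -6$)
$N + d 252 = 11 - 1512 = -1501$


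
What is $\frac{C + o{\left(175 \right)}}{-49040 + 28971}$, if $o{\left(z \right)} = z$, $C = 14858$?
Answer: $- \frac{15033}{20069} \approx -0.74907$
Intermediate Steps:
$\frac{C + o{\left(175 \right)}}{-49040 + 28971} = \frac{14858 + 175}{-49040 + 28971} = \frac{15033}{-20069} = 15033 \left(- \frac{1}{20069}\right) = - \frac{15033}{20069}$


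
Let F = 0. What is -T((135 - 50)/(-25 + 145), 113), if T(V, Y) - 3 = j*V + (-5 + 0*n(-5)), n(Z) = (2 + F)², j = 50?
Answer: -401/12 ≈ -33.417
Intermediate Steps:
n(Z) = 4 (n(Z) = (2 + 0)² = 2² = 4)
T(V, Y) = -2 + 50*V (T(V, Y) = 3 + (50*V + (-5 + 0*4)) = 3 + (50*V + (-5 + 0)) = 3 + (50*V - 5) = 3 + (-5 + 50*V) = -2 + 50*V)
-T((135 - 50)/(-25 + 145), 113) = -(-2 + 50*((135 - 50)/(-25 + 145))) = -(-2 + 50*(85/120)) = -(-2 + 50*(85*(1/120))) = -(-2 + 50*(17/24)) = -(-2 + 425/12) = -1*401/12 = -401/12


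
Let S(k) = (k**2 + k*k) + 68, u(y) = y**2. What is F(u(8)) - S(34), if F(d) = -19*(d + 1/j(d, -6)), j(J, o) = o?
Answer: -21557/6 ≈ -3592.8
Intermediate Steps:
S(k) = 68 + 2*k**2 (S(k) = (k**2 + k**2) + 68 = 2*k**2 + 68 = 68 + 2*k**2)
F(d) = 19/6 - 19*d (F(d) = -19*(d + 1/(-6)) = -19*(d - 1/6) = -19*(-1/6 + d) = 19/6 - 19*d)
F(u(8)) - S(34) = (19/6 - 19*8**2) - (68 + 2*34**2) = (19/6 - 19*64) - (68 + 2*1156) = (19/6 - 1216) - (68 + 2312) = -7277/6 - 1*2380 = -7277/6 - 2380 = -21557/6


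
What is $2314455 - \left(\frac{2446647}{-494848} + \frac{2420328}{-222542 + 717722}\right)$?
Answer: $\frac{47260947102833543}{20419902720} \approx 2.3145 \cdot 10^{6}$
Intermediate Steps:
$2314455 - \left(\frac{2446647}{-494848} + \frac{2420328}{-222542 + 717722}\right) = 2314455 - \left(2446647 \left(- \frac{1}{494848}\right) + \frac{2420328}{495180}\right) = 2314455 - \left(- \frac{2446647}{494848} + 2420328 \cdot \frac{1}{495180}\right) = 2314455 - \left(- \frac{2446647}{494848} + \frac{201694}{41265}\right) = 2314455 - - \frac{1153015943}{20419902720} = 2314455 + \frac{1153015943}{20419902720} = \frac{47260947102833543}{20419902720}$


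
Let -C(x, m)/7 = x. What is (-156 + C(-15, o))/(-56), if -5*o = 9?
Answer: 51/56 ≈ 0.91071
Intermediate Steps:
o = -9/5 (o = -⅕*9 = -9/5 ≈ -1.8000)
C(x, m) = -7*x
(-156 + C(-15, o))/(-56) = (-156 - 7*(-15))/(-56) = (-156 + 105)*(-1/56) = -51*(-1/56) = 51/56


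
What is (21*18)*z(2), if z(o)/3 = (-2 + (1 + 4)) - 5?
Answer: -2268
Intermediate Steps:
z(o) = -6 (z(o) = 3*((-2 + (1 + 4)) - 5) = 3*((-2 + 5) - 5) = 3*(3 - 5) = 3*(-2) = -6)
(21*18)*z(2) = (21*18)*(-6) = 378*(-6) = -2268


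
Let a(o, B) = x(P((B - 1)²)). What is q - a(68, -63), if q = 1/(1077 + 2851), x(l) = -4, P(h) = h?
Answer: 15713/3928 ≈ 4.0003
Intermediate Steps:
a(o, B) = -4
q = 1/3928 ≈ 0.00025458
q - a(68, -63) = 1/3928 - 1*(-4) = 1/3928 + 4 = 15713/3928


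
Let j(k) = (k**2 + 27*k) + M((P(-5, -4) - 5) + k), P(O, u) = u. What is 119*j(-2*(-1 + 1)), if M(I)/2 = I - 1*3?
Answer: -2856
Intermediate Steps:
M(I) = -6 + 2*I (M(I) = 2*(I - 1*3) = 2*(I - 3) = 2*(-3 + I) = -6 + 2*I)
j(k) = -24 + k**2 + 29*k (j(k) = (k**2 + 27*k) + (-6 + 2*((-4 - 5) + k)) = (k**2 + 27*k) + (-6 + 2*(-9 + k)) = (k**2 + 27*k) + (-6 + (-18 + 2*k)) = (k**2 + 27*k) + (-24 + 2*k) = -24 + k**2 + 29*k)
119*j(-2*(-1 + 1)) = 119*(-24 + (-2*(-1 + 1))**2 + 29*(-2*(-1 + 1))) = 119*(-24 + (-2*0)**2 + 29*(-2*0)) = 119*(-24 + 0**2 + 29*0) = 119*(-24 + 0 + 0) = 119*(-24) = -2856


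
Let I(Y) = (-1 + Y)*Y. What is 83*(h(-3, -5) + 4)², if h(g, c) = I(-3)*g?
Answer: 84992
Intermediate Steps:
I(Y) = Y*(-1 + Y)
h(g, c) = 12*g (h(g, c) = (-3*(-1 - 3))*g = (-3*(-4))*g = 12*g)
83*(h(-3, -5) + 4)² = 83*(12*(-3) + 4)² = 83*(-36 + 4)² = 83*(-32)² = 83*1024 = 84992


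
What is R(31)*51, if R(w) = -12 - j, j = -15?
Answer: 153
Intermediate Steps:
R(w) = 3 (R(w) = -12 - 1*(-15) = -12 + 15 = 3)
R(31)*51 = 3*51 = 153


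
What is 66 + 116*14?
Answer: 1690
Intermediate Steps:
66 + 116*14 = 66 + 1624 = 1690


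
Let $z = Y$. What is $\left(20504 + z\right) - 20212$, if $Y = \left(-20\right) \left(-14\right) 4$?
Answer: $1412$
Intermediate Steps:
$Y = 1120$ ($Y = 280 \cdot 4 = 1120$)
$z = 1120$
$\left(20504 + z\right) - 20212 = \left(20504 + 1120\right) - 20212 = 21624 - 20212 = 1412$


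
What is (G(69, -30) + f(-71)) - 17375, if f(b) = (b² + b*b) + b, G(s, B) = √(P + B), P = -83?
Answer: -7364 + I*√113 ≈ -7364.0 + 10.63*I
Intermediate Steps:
G(s, B) = √(-83 + B)
f(b) = b + 2*b² (f(b) = (b² + b²) + b = 2*b² + b = b + 2*b²)
(G(69, -30) + f(-71)) - 17375 = (√(-83 - 30) - 71*(1 + 2*(-71))) - 17375 = (√(-113) - 71*(1 - 142)) - 17375 = (I*√113 - 71*(-141)) - 17375 = (I*√113 + 10011) - 17375 = (10011 + I*√113) - 17375 = -7364 + I*√113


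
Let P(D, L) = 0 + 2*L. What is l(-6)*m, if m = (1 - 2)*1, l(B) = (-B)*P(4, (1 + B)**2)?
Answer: -300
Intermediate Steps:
P(D, L) = 2*L
l(B) = -2*B*(1 + B)**2 (l(B) = (-B)*(2*(1 + B)**2) = -2*B*(1 + B)**2)
m = -1 (m = -1*1 = -1)
l(-6)*m = -2*(-6)*(1 - 6)**2*(-1) = -2*(-6)*(-5)**2*(-1) = -2*(-6)*25*(-1) = 300*(-1) = -300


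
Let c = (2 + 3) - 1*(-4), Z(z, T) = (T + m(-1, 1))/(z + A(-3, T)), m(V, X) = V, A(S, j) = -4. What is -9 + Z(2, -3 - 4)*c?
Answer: 27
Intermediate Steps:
Z(z, T) = (-1 + T)/(-4 + z) (Z(z, T) = (T - 1)/(z - 4) = (-1 + T)/(-4 + z))
c = 9 (c = 5 + 4 = 9)
-9 + Z(2, -3 - 4)*c = -9 + ((-1 + (-3 - 4))/(-4 + 2))*9 = -9 + ((-1 - 7)/(-2))*9 = -9 - ½*(-8)*9 = -9 + 4*9 = -9 + 36 = 27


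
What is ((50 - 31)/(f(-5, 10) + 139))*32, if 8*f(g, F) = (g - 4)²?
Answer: 4864/1193 ≈ 4.0771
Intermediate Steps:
f(g, F) = (-4 + g)²/8 (f(g, F) = (g - 4)²/8 = (-4 + g)²/8)
((50 - 31)/(f(-5, 10) + 139))*32 = ((50 - 31)/((-4 - 5)²/8 + 139))*32 = (19/((⅛)*(-9)² + 139))*32 = (19/((⅛)*81 + 139))*32 = (19/(81/8 + 139))*32 = (19/(1193/8))*32 = (19*(8/1193))*32 = (152/1193)*32 = 4864/1193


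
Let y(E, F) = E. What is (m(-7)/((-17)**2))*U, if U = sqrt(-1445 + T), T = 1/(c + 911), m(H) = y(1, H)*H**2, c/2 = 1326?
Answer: 7*I*sqrt(18344226642)/147101 ≈ 6.4451*I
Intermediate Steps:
c = 2652 (c = 2*1326 = 2652)
m(H) = H**2 (m(H) = 1*H**2 = H**2)
T = 1/3563 (T = 1/(2652 + 911) = 1/3563 ≈ 0.00028066)
U = I*sqrt(18344226642)/3563 (U = sqrt(-1445 + 1/3563) = sqrt(-5148534/3563) = I*sqrt(18344226642)/3563 ≈ 38.013*I)
(m(-7)/((-17)**2))*U = ((-7)**2/((-17)**2))*(I*sqrt(18344226642)/3563) = (49/289)*(I*sqrt(18344226642)/3563) = (49*(1/289))*(I*sqrt(18344226642)/3563) = 49*(I*sqrt(18344226642)/3563)/289 = 7*I*sqrt(18344226642)/147101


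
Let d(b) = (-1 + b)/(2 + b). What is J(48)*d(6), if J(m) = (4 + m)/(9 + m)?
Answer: 65/114 ≈ 0.57018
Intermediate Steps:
d(b) = (-1 + b)/(2 + b)
J(m) = (4 + m)/(9 + m)
J(48)*d(6) = ((4 + 48)/(9 + 48))*((-1 + 6)/(2 + 6)) = (52/57)*(5/8) = 65/114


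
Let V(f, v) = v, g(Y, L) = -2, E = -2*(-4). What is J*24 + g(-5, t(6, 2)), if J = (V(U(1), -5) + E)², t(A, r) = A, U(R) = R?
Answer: 214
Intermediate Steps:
E = 8
J = 9 (J = (-5 + 8)² = 3² = 9)
J*24 + g(-5, t(6, 2)) = 9*24 - 2 = 216 - 2 = 214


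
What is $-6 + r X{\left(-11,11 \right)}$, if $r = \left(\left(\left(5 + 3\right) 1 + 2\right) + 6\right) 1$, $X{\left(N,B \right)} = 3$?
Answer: $42$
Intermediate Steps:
$r = 16$ ($r = \left(\left(8 \cdot 1 + 2\right) + 6\right) 1 = \left(\left(8 + 2\right) + 6\right) 1 = \left(10 + 6\right) 1 = 16 \cdot 1 = 16$)
$-6 + r X{\left(-11,11 \right)} = -6 + 16 \cdot 3 = -6 + 48 = 42$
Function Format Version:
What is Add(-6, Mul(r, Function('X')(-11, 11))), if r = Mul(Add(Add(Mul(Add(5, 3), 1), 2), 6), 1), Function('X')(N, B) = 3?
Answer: 42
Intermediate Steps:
r = 16 (r = Mul(Add(Add(Mul(8, 1), 2), 6), 1) = Mul(Add(Add(8, 2), 6), 1) = Mul(Add(10, 6), 1) = Mul(16, 1) = 16)
Add(-6, Mul(r, Function('X')(-11, 11))) = Add(-6, Mul(16, 3)) = Add(-6, 48) = 42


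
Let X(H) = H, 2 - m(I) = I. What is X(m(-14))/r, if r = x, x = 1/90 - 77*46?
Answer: -1440/318779 ≈ -0.0045172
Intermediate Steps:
m(I) = 2 - I
x = -318779/90 (x = 1/90 - 3542 = -318779/90 ≈ -3542.0)
r = -318779/90 ≈ -3542.0
X(m(-14))/r = (2 - 1*(-14))/(-318779/90) = (2 + 14)*(-90/318779) = 16*(-90/318779) = -1440/318779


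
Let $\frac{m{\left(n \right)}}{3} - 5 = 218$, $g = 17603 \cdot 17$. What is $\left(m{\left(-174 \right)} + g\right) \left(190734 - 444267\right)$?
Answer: $-76039617360$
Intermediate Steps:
$g = 299251$
$m{\left(n \right)} = 669$ ($m{\left(n \right)} = 15 + 3 \cdot 218 = 15 + 654 = 669$)
$\left(m{\left(-174 \right)} + g\right) \left(190734 - 444267\right) = \left(669 + 299251\right) \left(190734 - 444267\right) = 299920 \left(-253533\right) = -76039617360$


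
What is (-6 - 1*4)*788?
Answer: -7880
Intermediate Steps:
(-6 - 1*4)*788 = (-6 - 4)*788 = -10*788 = -7880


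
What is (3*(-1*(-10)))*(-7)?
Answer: -210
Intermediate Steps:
(3*(-1*(-10)))*(-7) = (3*10)*(-7) = 30*(-7) = -210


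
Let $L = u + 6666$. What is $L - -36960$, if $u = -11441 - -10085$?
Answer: $42270$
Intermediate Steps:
$u = -1356$ ($u = -11441 + 10085 = -1356$)
$L = 5310$ ($L = -1356 + 6666 = 5310$)
$L - -36960 = 5310 - -36960 = 5310 + 36960 = 42270$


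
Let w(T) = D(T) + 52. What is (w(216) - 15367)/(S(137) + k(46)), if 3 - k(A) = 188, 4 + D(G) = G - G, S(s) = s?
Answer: 15319/48 ≈ 319.15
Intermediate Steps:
D(G) = -4 (D(G) = -4 + (G - G) = -4 + 0 = -4)
k(A) = -185 (k(A) = 3 - 1*188 = 3 - 188 = -185)
w(T) = 48 (w(T) = -4 + 52 = 48)
(w(216) - 15367)/(S(137) + k(46)) = (48 - 15367)/(137 - 185) = -15319/(-48) = -15319*(-1/48) = 15319/48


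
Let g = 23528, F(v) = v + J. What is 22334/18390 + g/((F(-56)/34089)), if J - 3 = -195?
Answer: -921851265878/285045 ≈ -3.2341e+6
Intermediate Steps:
J = -192 (J = 3 - 195 = -192)
F(v) = -192 + v (F(v) = v - 192 = -192 + v)
22334/18390 + g/((F(-56)/34089)) = 22334/18390 + 23528/(((-192 - 56)/34089)) = 22334*(1/18390) + 23528/((-248*1/34089)) = 11167/9195 + 23528/(-248/34089) = 11167/9195 + 23528*(-34089/248) = 11167/9195 - 100255749/31 = -921851265878/285045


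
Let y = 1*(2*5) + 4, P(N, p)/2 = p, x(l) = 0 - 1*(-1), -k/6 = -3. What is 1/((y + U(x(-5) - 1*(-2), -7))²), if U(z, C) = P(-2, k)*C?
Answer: 1/56644 ≈ 1.7654e-5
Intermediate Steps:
k = 18 (k = -6*(-3) = 18)
x(l) = 1 (x(l) = 0 + 1 = 1)
P(N, p) = 2*p
U(z, C) = 36*C (U(z, C) = (2*18)*C = 36*C)
y = 14 (y = 1*10 + 4 = 10 + 4 = 14)
1/((y + U(x(-5) - 1*(-2), -7))²) = 1/((14 + 36*(-7))²) = 1/((14 - 252)²) = 1/((-238)²) = 1/56644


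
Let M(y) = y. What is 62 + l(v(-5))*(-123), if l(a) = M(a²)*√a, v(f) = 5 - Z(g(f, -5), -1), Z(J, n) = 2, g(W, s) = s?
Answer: 62 - 1107*√3 ≈ -1855.4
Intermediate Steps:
v(f) = 3 (v(f) = 5 - 1*2 = 5 - 2 = 3)
l(a) = a^(5/2) (l(a) = a²*√a = a^(5/2))
62 + l(v(-5))*(-123) = 62 + 3^(5/2)*(-123) = 62 + (9*√3)*(-123) = 62 - 1107*√3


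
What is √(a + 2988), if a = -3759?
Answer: I*√771 ≈ 27.767*I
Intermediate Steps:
√(a + 2988) = √(-3759 + 2988) = √(-771) = I*√771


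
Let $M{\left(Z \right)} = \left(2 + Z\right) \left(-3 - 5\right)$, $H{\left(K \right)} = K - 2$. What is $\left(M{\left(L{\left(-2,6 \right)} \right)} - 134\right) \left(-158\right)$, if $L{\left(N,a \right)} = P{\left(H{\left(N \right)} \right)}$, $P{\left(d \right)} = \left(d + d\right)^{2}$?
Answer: $104596$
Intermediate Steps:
$H{\left(K \right)} = -2 + K$
$P{\left(d \right)} = 4 d^{2}$ ($P{\left(d \right)} = \left(2 d\right)^{2} = 4 d^{2}$)
$L{\left(N,a \right)} = 4 \left(-2 + N\right)^{2}$
$M{\left(Z \right)} = -16 - 8 Z$ ($M{\left(Z \right)} = \left(2 + Z\right) \left(-8\right) = -16 - 8 Z$)
$\left(M{\left(L{\left(-2,6 \right)} \right)} - 134\right) \left(-158\right) = \left(\left(-16 - 8 \cdot 4 \left(-2 - 2\right)^{2}\right) - 134\right) \left(-158\right) = \left(\left(-16 - 8 \cdot 4 \left(-4\right)^{2}\right) - 134\right) \left(-158\right) = \left(\left(-16 - 8 \cdot 4 \cdot 16\right) - 134\right) \left(-158\right) = \left(\left(-16 - 512\right) - 134\right) \left(-158\right) = \left(-528 - 134\right) \left(-158\right) = \left(-662\right) \left(-158\right) = 104596$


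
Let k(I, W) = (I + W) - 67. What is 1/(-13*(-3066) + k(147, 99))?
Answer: 1/40037 ≈ 2.4977e-5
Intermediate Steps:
k(I, W) = -67 + I + W
1/(-13*(-3066) + k(147, 99)) = 1/(-13*(-3066) + (-67 + 147 + 99)) = 1/(39858 + 179) = 1/40037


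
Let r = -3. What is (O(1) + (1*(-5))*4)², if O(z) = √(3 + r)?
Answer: 400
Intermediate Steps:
O(z) = 0 (O(z) = √(3 - 3) = √0 = 0)
(O(1) + (1*(-5))*4)² = (0 + (1*(-5))*4)² = (0 - 5*4)² = (0 - 20)² = (-20)² = 400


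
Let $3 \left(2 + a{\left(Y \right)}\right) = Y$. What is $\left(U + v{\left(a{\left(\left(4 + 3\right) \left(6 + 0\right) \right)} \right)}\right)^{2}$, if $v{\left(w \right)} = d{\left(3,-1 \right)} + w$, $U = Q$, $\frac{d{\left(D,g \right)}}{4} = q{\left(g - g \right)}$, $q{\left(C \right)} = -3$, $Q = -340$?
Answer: $115600$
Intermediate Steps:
$d{\left(D,g \right)} = -12$ ($d{\left(D,g \right)} = 4 \left(-3\right) = -12$)
$U = -340$
$a{\left(Y \right)} = -2 + \frac{Y}{3}$
$v{\left(w \right)} = -12 + w$
$\left(U + v{\left(a{\left(\left(4 + 3\right) \left(6 + 0\right) \right)} \right)}\right)^{2} = \left(-340 - \left(14 - \frac{\left(4 + 3\right) \left(6 + 0\right)}{3}\right)\right)^{2} = \left(-340 - \left(14 - \frac{7}{3} \cdot 6\right)\right)^{2} = \left(-340 + \left(-12 + \left(-2 + \frac{1}{3} \cdot 42\right)\right)\right)^{2} = \left(-340 + \left(-12 + \left(-2 + 14\right)\right)\right)^{2} = \left(-340 + \left(-12 + 12\right)\right)^{2} = \left(-340 + 0\right)^{2} = \left(-340\right)^{2} = 115600$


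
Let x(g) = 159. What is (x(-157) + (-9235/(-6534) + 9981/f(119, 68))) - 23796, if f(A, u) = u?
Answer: -5218179455/222156 ≈ -23489.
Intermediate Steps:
(x(-157) + (-9235/(-6534) + 9981/f(119, 68))) - 23796 = (159 + (-9235/(-6534) + 9981/68)) - 23796 = (159 + (-9235*(-1/6534) + 9981*(1/68))) - 23796 = (159 + (9235/6534 + 9981/68)) - 23796 = (159 + 32921917/222156) - 23796 = 68244721/222156 - 23796 = -5218179455/222156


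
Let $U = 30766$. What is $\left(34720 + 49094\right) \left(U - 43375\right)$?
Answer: $-1056810726$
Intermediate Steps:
$\left(34720 + 49094\right) \left(U - 43375\right) = \left(34720 + 49094\right) \left(30766 - 43375\right) = 83814 \left(-12609\right) = -1056810726$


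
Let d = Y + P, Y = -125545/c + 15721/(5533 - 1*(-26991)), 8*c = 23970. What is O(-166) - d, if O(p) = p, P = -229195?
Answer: 22350858761/97572 ≈ 2.2907e+5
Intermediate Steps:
c = 11985/4 (c = (1/8)*23970 = 11985/4 ≈ 2996.3)
Y = -4041173/97572 (Y = -125545/11985/4 + 15721/(5533 - 1*(-26991)) = -125545*4/11985 + 15721/(5533 + 26991) = -5908/141 + 15721/32524 = -4041173/97572 ≈ -41.417)
d = -22367055713/97572 (d = -4041173/97572 - 229195 = -22367055713/97572 ≈ -2.2924e+5)
O(-166) - d = -166 - 1*(-22367055713/97572) = -166 + 22367055713/97572 = 22350858761/97572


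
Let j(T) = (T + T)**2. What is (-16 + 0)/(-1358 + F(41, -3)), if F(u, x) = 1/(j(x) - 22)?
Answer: 224/19011 ≈ 0.011783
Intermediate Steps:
j(T) = 4*T**2 (j(T) = (2*T)**2 = 4*T**2)
F(u, x) = 1/(-22 + 4*x**2) (F(u, x) = 1/(4*x**2 - 22) = 1/(-22 + 4*x**2))
(-16 + 0)/(-1358 + F(41, -3)) = (-16 + 0)/(-1358 + 1/(2*(-11 + 2*(-3)**2))) = -16/(-1358 + 1/(2*(-11 + 2*9))) = -16/(-1358 + 1/(2*(-11 + 18))) = -16/(-1358 + (1/2)/7) = -16/(-1358 + (1/2)*(1/7)) = -16/(-1358 + 1/14) = -16/(-19011/14) = -16*(-14/19011) = 224/19011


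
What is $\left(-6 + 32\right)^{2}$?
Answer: $676$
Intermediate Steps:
$\left(-6 + 32\right)^{2} = 26^{2} = 676$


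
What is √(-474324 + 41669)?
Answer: I*√432655 ≈ 657.77*I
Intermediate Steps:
√(-474324 + 41669) = √(-432655) = I*√432655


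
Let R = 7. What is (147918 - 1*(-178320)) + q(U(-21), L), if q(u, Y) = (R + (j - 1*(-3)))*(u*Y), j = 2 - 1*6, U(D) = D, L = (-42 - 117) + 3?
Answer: 345894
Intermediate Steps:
L = -156 (L = -159 + 3 = -156)
j = -4 (j = 2 - 6 = -4)
q(u, Y) = 6*Y*u (q(u, Y) = (7 + (-4 - 1*(-3)))*(u*Y) = (7 + (-4 + 3))*(Y*u) = (7 - 1)*(Y*u) = 6*(Y*u) = 6*Y*u)
(147918 - 1*(-178320)) + q(U(-21), L) = (147918 - 1*(-178320)) + 6*(-156)*(-21) = (147918 + 178320) + 19656 = 326238 + 19656 = 345894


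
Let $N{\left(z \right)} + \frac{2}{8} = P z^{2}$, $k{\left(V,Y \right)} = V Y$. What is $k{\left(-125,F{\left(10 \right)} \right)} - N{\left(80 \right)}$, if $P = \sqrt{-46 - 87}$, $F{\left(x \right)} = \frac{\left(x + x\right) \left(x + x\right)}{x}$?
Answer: $- \frac{19999}{4} - 6400 i \sqrt{133} \approx -4999.8 - 73808.0 i$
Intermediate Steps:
$F{\left(x \right)} = 4 x$ ($F{\left(x \right)} = \frac{2 x 2 x}{x} = \frac{4 x^{2}}{x} = 4 x$)
$P = i \sqrt{133}$ ($P = \sqrt{-133} = i \sqrt{133} \approx 11.533 i$)
$N{\left(z \right)} = - \frac{1}{4} + i \sqrt{133} z^{2}$
$k{\left(-125,F{\left(10 \right)} \right)} - N{\left(80 \right)} = - 125 \cdot 4 \cdot 10 - \left(- \frac{1}{4} + i \sqrt{133} \cdot 80^{2}\right) = \left(-125\right) 40 - \left(- \frac{1}{4} + i \sqrt{133} \cdot 6400\right) = -5000 - \left(- \frac{1}{4} + 6400 i \sqrt{133}\right) = -5000 + \left(\frac{1}{4} - 6400 i \sqrt{133}\right) = - \frac{19999}{4} - 6400 i \sqrt{133}$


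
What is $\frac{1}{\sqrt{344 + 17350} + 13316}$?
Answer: $\frac{6658}{88649081} - \frac{3 \sqrt{1966}}{177298162} \approx 7.4355 \cdot 10^{-5}$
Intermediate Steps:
$\frac{1}{\sqrt{344 + 17350} + 13316} = \frac{1}{\sqrt{17694} + 13316} = \frac{1}{3 \sqrt{1966} + 13316} = \frac{1}{13316 + 3 \sqrt{1966}}$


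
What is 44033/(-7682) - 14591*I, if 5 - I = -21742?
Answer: -2437579128347/7682 ≈ -3.1731e+8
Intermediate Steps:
I = 21747 (I = 5 - 1*(-21742) = 5 + 21742 = 21747)
44033/(-7682) - 14591*I = 44033/(-7682) - 14591/(1/21747) = 44033*(-1/7682) - 14591/1/21747 = -44033/7682 - 14591*21747 = -44033/7682 - 317310477 = -2437579128347/7682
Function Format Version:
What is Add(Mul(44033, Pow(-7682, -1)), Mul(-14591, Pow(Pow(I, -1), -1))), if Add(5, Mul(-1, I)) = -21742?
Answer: Rational(-2437579128347, 7682) ≈ -3.1731e+8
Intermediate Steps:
I = 21747 (I = Add(5, Mul(-1, -21742)) = Add(5, 21742) = 21747)
Add(Mul(44033, Pow(-7682, -1)), Mul(-14591, Pow(Pow(I, -1), -1))) = Add(Mul(44033, Pow(-7682, -1)), Mul(-14591, Pow(Pow(21747, -1), -1))) = Add(Mul(44033, Rational(-1, 7682)), Mul(-14591, Pow(Rational(1, 21747), -1))) = Add(Rational(-44033, 7682), Mul(-14591, 21747)) = Add(Rational(-44033, 7682), -317310477) = Rational(-2437579128347, 7682)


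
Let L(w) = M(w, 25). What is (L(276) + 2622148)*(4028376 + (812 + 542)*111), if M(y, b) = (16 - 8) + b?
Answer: 10957229079270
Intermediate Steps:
M(y, b) = 8 + b
L(w) = 33 (L(w) = 8 + 25 = 33)
(L(276) + 2622148)*(4028376 + (812 + 542)*111) = (33 + 2622148)*(4028376 + (812 + 542)*111) = 2622181*(4028376 + 1354*111) = 2622181*(4028376 + 150294) = 2622181*4178670 = 10957229079270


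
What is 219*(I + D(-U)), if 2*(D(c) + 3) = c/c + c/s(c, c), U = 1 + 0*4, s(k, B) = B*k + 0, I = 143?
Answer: 30660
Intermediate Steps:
s(k, B) = B*k
U = 1 (U = 1 + 0 = 1)
D(c) = -5/2 + 1/(2*c) (D(c) = -3 + (c/c + c/((c*c)))/2 = -3 + (1 + c/(c²))/2 = -3 + (1 + c/c²)/2 = -3 + (1 + 1/c)/2 = -3 + (½ + 1/(2*c)) = -5/2 + 1/(2*c))
219*(I + D(-U)) = 219*(143 + (1 - (-5))/(2*((-1*1)))) = 219*(143 + (½)*(1 - 5*(-1))/(-1)) = 219*(143 + (½)*(-1)*(1 + 5)) = 219*(143 + (½)*(-1)*6) = 219*(143 - 3) = 219*140 = 30660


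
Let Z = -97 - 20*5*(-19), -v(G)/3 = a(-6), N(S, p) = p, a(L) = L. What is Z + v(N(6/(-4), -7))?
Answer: 1821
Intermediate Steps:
v(G) = 18 (v(G) = -3*(-6) = 18)
Z = 1803 (Z = -97 - 100*(-19) = -97 + 1900 = 1803)
Z + v(N(6/(-4), -7)) = 1803 + 18 = 1821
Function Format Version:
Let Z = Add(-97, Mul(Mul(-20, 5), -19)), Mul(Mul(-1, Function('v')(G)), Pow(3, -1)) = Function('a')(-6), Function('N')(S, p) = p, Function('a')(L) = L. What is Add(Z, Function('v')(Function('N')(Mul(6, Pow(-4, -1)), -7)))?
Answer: 1821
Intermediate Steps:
Function('v')(G) = 18 (Function('v')(G) = Mul(-3, -6) = 18)
Z = 1803 (Z = Add(-97, Mul(-100, -19)) = Add(-97, 1900) = 1803)
Add(Z, Function('v')(Function('N')(Mul(6, Pow(-4, -1)), -7))) = Add(1803, 18) = 1821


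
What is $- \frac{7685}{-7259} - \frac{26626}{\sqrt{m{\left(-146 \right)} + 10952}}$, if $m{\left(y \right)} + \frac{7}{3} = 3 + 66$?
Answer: $\frac{7685}{7259} - \frac{13313 \sqrt{6198}}{4132} \approx -252.6$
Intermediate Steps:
$m{\left(y \right)} = \frac{200}{3}$ ($m{\left(y \right)} = - \frac{7}{3} + \left(3 + 66\right) = - \frac{7}{3} + 69 = \frac{200}{3}$)
$- \frac{7685}{-7259} - \frac{26626}{\sqrt{m{\left(-146 \right)} + 10952}} = - \frac{7685}{-7259} - \frac{26626}{\sqrt{\frac{200}{3} + 10952}} = \left(-7685\right) \left(- \frac{1}{7259}\right) - \frac{26626}{\sqrt{\frac{33056}{3}}} = \frac{7685}{7259} - \frac{26626}{\frac{4}{3} \sqrt{6198}} = \frac{7685}{7259} - 26626 \frac{\sqrt{6198}}{8264} = \frac{7685}{7259} - \frac{13313 \sqrt{6198}}{4132}$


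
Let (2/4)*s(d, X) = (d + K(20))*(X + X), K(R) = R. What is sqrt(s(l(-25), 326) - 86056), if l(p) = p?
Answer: 4*I*sqrt(5786) ≈ 304.26*I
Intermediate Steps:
s(d, X) = 4*X*(20 + d) (s(d, X) = 2*((d + 20)*(X + X)) = 2*((20 + d)*(2*X)) = 2*(2*X*(20 + d)) = 4*X*(20 + d))
sqrt(s(l(-25), 326) - 86056) = sqrt(4*326*(20 - 25) - 86056) = sqrt(4*326*(-5) - 86056) = sqrt(-6520 - 86056) = sqrt(-92576) = 4*I*sqrt(5786)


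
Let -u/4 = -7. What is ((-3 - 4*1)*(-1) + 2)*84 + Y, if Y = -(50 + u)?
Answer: 678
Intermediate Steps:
u = 28 (u = -4*(-7) = 28)
Y = -78 (Y = -(50 + 28) = -1*78 = -78)
((-3 - 4*1)*(-1) + 2)*84 + Y = ((-3 - 4*1)*(-1) + 2)*84 - 78 = ((-3 - 4)*(-1) + 2)*84 - 78 = (-7*(-1) + 2)*84 - 78 = (7 + 2)*84 - 78 = 9*84 - 78 = 756 - 78 = 678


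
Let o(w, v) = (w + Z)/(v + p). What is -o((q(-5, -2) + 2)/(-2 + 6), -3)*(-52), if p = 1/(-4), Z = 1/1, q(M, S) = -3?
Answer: -12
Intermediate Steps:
Z = 1
p = -¼ ≈ -0.25000
o(w, v) = (1 + w)/(-¼ + v) (o(w, v) = (w + 1)/(v - ¼) = (1 + w)/(-¼ + v))
-o((q(-5, -2) + 2)/(-2 + 6), -3)*(-52) = -4*(1 + (-3 + 2)/(-2 + 6))/(-1 + 4*(-3))*(-52) = -4*(1 - 1/4)/(-1 - 12)*(-52) = -4*(1 - 1*¼)/(-13)*(-52) = -4*(-1/13)*(1 - ¼)*(-52) = -4*(-1/13)*(¾)*(-52) = -(-3)*(-52)/13 = -1*12 = -12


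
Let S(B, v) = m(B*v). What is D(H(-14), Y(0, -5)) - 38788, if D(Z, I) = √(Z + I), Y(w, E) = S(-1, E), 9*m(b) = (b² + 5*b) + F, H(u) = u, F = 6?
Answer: -38788 + I*√70/3 ≈ -38788.0 + 2.7889*I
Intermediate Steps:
m(b) = ⅔ + b²/9 + 5*b/9 (m(b) = ((b² + 5*b) + 6)/9 = (6 + b² + 5*b)/9 = ⅔ + b²/9 + 5*b/9)
S(B, v) = ⅔ + B²*v²/9 + 5*B*v/9 (S(B, v) = ⅔ + (B*v)²/9 + 5*(B*v)/9 = ⅔ + (B²*v²)/9 + 5*B*v/9 = ⅔ + B²*v²/9 + 5*B*v/9)
Y(w, E) = ⅔ - 5*E/9 + E²/9 (Y(w, E) = ⅔ + (⅑)*(-1)²*E² + (5/9)*(-1)*E = ⅔ + (⅑)*1*E² - 5*E/9 = ⅔ + E²/9 - 5*E/9 = ⅔ - 5*E/9 + E²/9)
D(Z, I) = √(I + Z)
D(H(-14), Y(0, -5)) - 38788 = √((⅔ - 5/9*(-5) + (⅑)*(-5)²) - 14) - 38788 = √((⅔ + 25/9 + (⅑)*25) - 14) - 38788 = √((⅔ + 25/9 + 25/9) - 14) - 38788 = √(56/9 - 14) - 38788 = √(-70/9) - 38788 = I*√70/3 - 38788 = -38788 + I*√70/3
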